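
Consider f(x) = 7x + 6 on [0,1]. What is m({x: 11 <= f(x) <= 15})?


f^(-1)([11, 15]) = {x : 11 <= 7x + 6 <= 15}
Solving: (11 - 6)/7 <= x <= (15 - 6)/7
= [0.714286, 1.285714]
Intersecting with [0,1]: [0.714286, 1]
Measure = 1 - 0.714286 = 0.285714


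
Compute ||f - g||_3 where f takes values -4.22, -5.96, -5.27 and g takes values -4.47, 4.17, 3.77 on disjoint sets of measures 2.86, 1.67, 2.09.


Step 1: Compute differences f_i - g_i:
  -4.22 - -4.47 = 0.25
  -5.96 - 4.17 = -10.13
  -5.27 - 3.77 = -9.04
Step 2: Compute |diff|^3 * measure for each set:
  |0.25|^3 * 2.86 = 0.015625 * 2.86 = 0.044687
  |-10.13|^3 * 1.67 = 1039.509197 * 1.67 = 1735.980359
  |-9.04|^3 * 2.09 = 738.763264 * 2.09 = 1544.015222
Step 3: Sum = 3280.040268
Step 4: ||f-g||_3 = (3280.040268)^(1/3) = 14.857978


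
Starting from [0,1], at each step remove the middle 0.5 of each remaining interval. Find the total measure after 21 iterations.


Step 1: At each step, fraction remaining = 1 - 0.5 = 0.5
Step 2: After 21 steps, measure = (0.5)^21
Result = 4.768372e-07


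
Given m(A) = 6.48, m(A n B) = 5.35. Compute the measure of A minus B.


m(A \ B) = m(A) - m(A n B)
= 6.48 - 5.35
= 1.13


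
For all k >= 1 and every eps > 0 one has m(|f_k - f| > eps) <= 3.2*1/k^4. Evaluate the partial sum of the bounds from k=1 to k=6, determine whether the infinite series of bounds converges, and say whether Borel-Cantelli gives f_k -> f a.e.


Step 1: List the terms 3.2*1/k^4 for k = 1 to 6:
  k=1: 3.2
  k=2: 0.2
  k=3: 0.039506
  k=4: 0.0125
  k=5: 0.00512
  k=6: 0.002469
Step 2: Partial sum = 3.2 + 0.2 + 0.039506 + 0.0125 + 0.00512 + 0.002469
     = 3.459595
Step 3: The full series sum_(k>=1) 3.2*1/k^4 converges (p-series with p = 4 > 1; a constant multiple of a convergent series converges).
Step 4: Fix eps > 0. Since sum_k m(|f_k - f| > eps) < infinity, the Borel-Cantelli lemma gives
        m(limsup_k {|f_k - f| > eps}) = 0, i.e. for a.e. x, |f_k(x) - f(x)| <= eps for all large k.
        Applying this with eps = 1/j for j = 1, 2, ... and intersecting the countably many full-measure sets,
        for a.e. x we get limsup_k |f_k(x) - f(x)| <= 1/j for every j, hence f_k -> f almost everywhere.
Conclusion: series converges; Borel-Cantelli yields f_k -> f a.e.


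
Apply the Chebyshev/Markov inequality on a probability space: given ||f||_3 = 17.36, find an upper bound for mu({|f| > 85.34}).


Chebyshev/Markov inequality: mu(|f| > eps) <= (||f||_p / eps)^p
Step 1: ||f||_3 / eps = 17.36 / 85.34 = 0.203422
Step 2: Raise to power p = 3:
  (0.203422)^3 = 0.008418
Step 3: Therefore mu(|f| > 85.34) <= 0.008418


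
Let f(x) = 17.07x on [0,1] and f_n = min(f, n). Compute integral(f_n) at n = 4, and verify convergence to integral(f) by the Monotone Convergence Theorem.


f(x) = 17.07x on [0,1]; f_n(x) = min(17.07x, n). At n = 4:
Step 1: f(x) reaches 4 at x = 4/17.07 = 0.234329
Step 2: integral(f_4) = integral(17.07x, 0, 0.234329) + integral(4, 0.234329, 1)
       = 17.07*0.234329^2/2 + 4*(1 - 0.234329)
       = 0.468658 + 3.062683
       = 3.531342
Step 3: As n -> infinity, f_n increases to f, so by MCT integral(f_n) -> integral(f) = 17.07/2 = 8.535.
Convergence: integral(f_4) = 3.531342 -> 8.535 as n -> infinity


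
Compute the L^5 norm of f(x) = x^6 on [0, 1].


Step 1: ||f||_5 = (integral_0^1 |x^6|^5 dx)^(1/5)
     = (integral_0^1 x^30 dx)^(1/5)
Step 2: integral_0^1 x^30 dx = [x^31/(31)] from 0 to 1 = 1^31/31
     = 1/31 = 0.032258
Step 3: ||f||_5 = (0.032258)^(1/5) = 0.503185


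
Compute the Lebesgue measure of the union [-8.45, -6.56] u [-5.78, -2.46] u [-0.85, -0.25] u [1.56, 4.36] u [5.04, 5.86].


For pairwise disjoint intervals, m(union) = sum of lengths.
= (-6.56 - -8.45) + (-2.46 - -5.78) + (-0.25 - -0.85) + (4.36 - 1.56) + (5.86 - 5.04)
= 1.89 + 3.32 + 0.6 + 2.8 + 0.82
= 9.43


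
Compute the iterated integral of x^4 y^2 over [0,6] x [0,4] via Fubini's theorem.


By Fubini's theorem, the double integral factors as a product of single integrals:
Step 1: integral_0^6 x^4 dx = [x^5/5] from 0 to 6
     = 6^5/5 = 1555.2
Step 2: integral_0^4 y^2 dy = [y^3/3] from 0 to 4
     = 4^3/3 = 21.333333
Step 3: Double integral = 1555.2 * 21.333333 = 33177.6


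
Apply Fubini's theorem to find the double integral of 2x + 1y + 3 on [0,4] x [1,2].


By Fubini, integrate in x first, then y.
Step 1: Fix y, integrate over x in [0,4]:
  integral(2x + 1y + 3, x=0..4)
  = 2*(4^2 - 0^2)/2 + (1y + 3)*(4 - 0)
  = 16 + (1y + 3)*4
  = 16 + 4y + 12
  = 28 + 4y
Step 2: Integrate over y in [1,2]:
  integral(28 + 4y, y=1..2)
  = 28*1 + 4*(2^2 - 1^2)/2
  = 28 + 6
  = 34


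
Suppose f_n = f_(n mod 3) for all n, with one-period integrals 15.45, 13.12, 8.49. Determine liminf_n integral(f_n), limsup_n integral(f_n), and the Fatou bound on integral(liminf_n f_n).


The sequence (integral(f_n)) is periodic with period 3, repeating the values 15.45, 13.12, 8.49 indefinitely.
Step 1: For a periodic sequence, every tail (a_m, a_(m+1), ...) contains all 3 period values infinitely often.
Step 2: Hence inf of every tail = min of the period values = min(15.45, 13.12, 8.49) = 8.49.
        liminf_n integral(f_n) = sup over m of (inf of tail from m) = 8.49.
Step 3: Similarly sup of every tail = max of the period values = 15.45.
        limsup_n integral(f_n) = 15.45.
Step 4: Fatou's lemma: integral(liminf_n f_n) <= liminf_n integral(f_n) = 8.49.
        So the integral of the pointwise liminf is at most 8.49.


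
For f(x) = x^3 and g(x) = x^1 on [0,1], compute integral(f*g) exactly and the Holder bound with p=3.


Step 1: Exact integral of f*g = integral(x^4, 0, 1) = 1/5
     = 0.2
Step 2: Holder bound with p=3, q=1.5:
  ||f||_p = (integral x^9 dx)^(1/3) = (1/10)^(1/3) = 0.464159
  ||g||_q = (integral x^1.5 dx)^(1/1.5) = (1/2.5)^(1/1.5) = 0.542884
Step 3: Holder bound = ||f||_p * ||g||_q = 0.464159 * 0.542884 = 0.251984
Verification: 0.2 <= 0.251984 (Holder holds)


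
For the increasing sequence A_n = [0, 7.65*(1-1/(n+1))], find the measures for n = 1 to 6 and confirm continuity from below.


By continuity of measure from below: if A_n increases to A, then m(A_n) -> m(A).
Here A = [0, 7.65], so m(A) = 7.65
Step 1: a_1 = 7.65*(1 - 1/2) = 3.825, m(A_1) = 3.825
Step 2: a_2 = 7.65*(1 - 1/3) = 5.1, m(A_2) = 5.1
Step 3: a_3 = 7.65*(1 - 1/4) = 5.7375, m(A_3) = 5.7375
Step 4: a_4 = 7.65*(1 - 1/5) = 6.12, m(A_4) = 6.12
Step 5: a_5 = 7.65*(1 - 1/6) = 6.375, m(A_5) = 6.375
Step 6: a_6 = 7.65*(1 - 1/7) = 6.5571, m(A_6) = 6.5571
Limit: m(A_n) -> m([0,7.65]) = 7.65


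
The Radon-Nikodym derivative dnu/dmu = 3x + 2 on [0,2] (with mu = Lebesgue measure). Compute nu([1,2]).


nu(A) = integral_A (dnu/dmu) dmu = integral_1^2 (3x + 2) dx
Step 1: Antiderivative F(x) = (3/2)x^2 + 2x
Step 2: F(2) = (3/2)*2^2 + 2*2 = 6 + 4 = 10
Step 3: F(1) = (3/2)*1^2 + 2*1 = 1.5 + 2 = 3.5
Step 4: nu([1,2]) = F(2) - F(1) = 10 - 3.5 = 6.5


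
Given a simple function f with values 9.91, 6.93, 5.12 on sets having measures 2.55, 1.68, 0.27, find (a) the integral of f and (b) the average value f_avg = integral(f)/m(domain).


Step 1: Integral = sum(value_i * measure_i)
= 9.91*2.55 + 6.93*1.68 + 5.12*0.27
= 25.2705 + 11.6424 + 1.3824
= 38.2953
Step 2: Total measure of domain = 2.55 + 1.68 + 0.27 = 4.5
Step 3: Average value = 38.2953 / 4.5 = 8.510067


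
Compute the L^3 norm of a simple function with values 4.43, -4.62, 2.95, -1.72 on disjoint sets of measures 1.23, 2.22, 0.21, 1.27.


Step 1: Compute |f_i|^3 for each value:
  |4.43|^3 = 86.938307
  |-4.62|^3 = 98.611128
  |2.95|^3 = 25.672375
  |-1.72|^3 = 5.088448
Step 2: Multiply by measures and sum:
  86.938307 * 1.23 = 106.934118
  98.611128 * 2.22 = 218.916704
  25.672375 * 0.21 = 5.391199
  5.088448 * 1.27 = 6.462329
Sum = 106.934118 + 218.916704 + 5.391199 + 6.462329 = 337.704349
Step 3: Take the p-th root:
||f||_3 = (337.704349)^(1/3) = 6.963788


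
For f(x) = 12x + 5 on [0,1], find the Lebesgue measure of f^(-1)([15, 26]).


f^(-1)([15, 26]) = {x : 15 <= 12x + 5 <= 26}
Solving: (15 - 5)/12 <= x <= (26 - 5)/12
= [0.833333, 1.75]
Intersecting with [0,1]: [0.833333, 1]
Measure = 1 - 0.833333 = 0.166667


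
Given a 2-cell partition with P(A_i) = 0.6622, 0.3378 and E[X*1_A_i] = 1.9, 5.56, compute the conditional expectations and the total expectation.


For each cell A_i: E[X|A_i] = E[X*1_A_i] / P(A_i)
Step 1: E[X|A_1] = 1.9 / 0.6622 = 2.869224
Step 2: E[X|A_2] = 5.56 / 0.3378 = 16.459443
Verification: E[X] = sum E[X*1_A_i] = 1.9 + 5.56 = 7.46


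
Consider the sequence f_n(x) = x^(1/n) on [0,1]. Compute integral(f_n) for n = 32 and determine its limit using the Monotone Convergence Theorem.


At n = 32: f_32(x) = x^(1/32).
Step 1: integral(x^(1/32), 0, 1) = [x^(1/32+1) / (1/32+1)] from 0 to 1
     = 1 / (1/32 + 1) = 1 / ((32+1)/32) = 32/(32+1)
     = 32/33 = 0.969697
Step 2: As n -> infinity, f_n(x) = x^(1/n) -> 1 for x in (0,1], and f_n is increasing in n.
By MCT, lim_n integral(f_n) = integral(lim_n f_n) = integral(1, 0, 1) = 1.
Step 3: Verify convergence: 32/33 = 0.969697 -> 1


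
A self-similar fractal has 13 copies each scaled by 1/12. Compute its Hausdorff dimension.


For a self-similar set with N copies scaled by 1/r:
dim_H = log(N)/log(r) = log(13)/log(12)
= 2.564949/2.484907
= 1.032212


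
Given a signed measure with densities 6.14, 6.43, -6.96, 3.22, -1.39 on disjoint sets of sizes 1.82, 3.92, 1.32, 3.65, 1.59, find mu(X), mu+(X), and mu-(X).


Step 1: Compute signed measure on each set:
  Set 1: 6.14 * 1.82 = 11.1748
  Set 2: 6.43 * 3.92 = 25.2056
  Set 3: -6.96 * 1.32 = -9.1872
  Set 4: 3.22 * 3.65 = 11.753
  Set 5: -1.39 * 1.59 = -2.2101
Step 2: Total signed measure = (11.1748) + (25.2056) + (-9.1872) + (11.753) + (-2.2101)
     = 36.7361
Step 3: Positive part mu+(X) = sum of positive contributions = 48.1334
Step 4: Negative part mu-(X) = |sum of negative contributions| = 11.3973


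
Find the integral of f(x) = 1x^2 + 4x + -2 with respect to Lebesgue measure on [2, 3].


The Lebesgue integral of a Riemann-integrable function agrees with the Riemann integral.
Antiderivative F(x) = (1/3)x^3 + (4/2)x^2 + -2x
F(3) = (1/3)*3^3 + (4/2)*3^2 + -2*3
     = (1/3)*27 + (4/2)*9 + -2*3
     = 9 + 18 + -6
     = 21
F(2) = 6.666667
Integral = F(3) - F(2) = 21 - 6.666667 = 14.333333


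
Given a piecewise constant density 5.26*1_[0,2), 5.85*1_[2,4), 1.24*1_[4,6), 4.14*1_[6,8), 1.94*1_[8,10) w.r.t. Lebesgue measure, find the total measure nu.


Integrate each piece of the Radon-Nikodym derivative:
Step 1: integral_0^2 5.26 dx = 5.26*(2-0) = 5.26*2 = 10.52
Step 2: integral_2^4 5.85 dx = 5.85*(4-2) = 5.85*2 = 11.7
Step 3: integral_4^6 1.24 dx = 1.24*(6-4) = 1.24*2 = 2.48
Step 4: integral_6^8 4.14 dx = 4.14*(8-6) = 4.14*2 = 8.28
Step 5: integral_8^10 1.94 dx = 1.94*(10-8) = 1.94*2 = 3.88
Total: 10.52 + 11.7 + 2.48 + 8.28 + 3.88 = 36.86


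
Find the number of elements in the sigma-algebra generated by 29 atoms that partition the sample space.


Each element of the sigma-algebra is a union of some subset of the 29 atoms.
The number of such subsets is 2^29 = 536870912.


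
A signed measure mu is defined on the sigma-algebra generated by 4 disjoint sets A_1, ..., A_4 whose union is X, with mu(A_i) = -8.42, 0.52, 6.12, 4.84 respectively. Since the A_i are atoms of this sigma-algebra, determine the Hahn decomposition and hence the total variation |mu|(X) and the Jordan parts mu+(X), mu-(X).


Step 1: Every measurable set is a union of atoms (the cells / points), so a Hahn decomposition is
  obtained by grouping atoms by sign: P = union of atoms with mu > 0, N = union of the remaining atoms.
  Atoms in P (indices): 2, 3, 4;  atoms in N (indices): 1
  Positive values: 0.52, 6.12, 4.84
  Negative values: -8.42
Step 2: mu+(X) = mu(P) = sum of positive atom values = 11.48
Step 3: mu-(X) = -mu(N) = sum of |negative atom values| = 8.42
Step 4: |mu|(X) = mu+(X) + mu-(X) = 11.48 + 8.42 = 19.9


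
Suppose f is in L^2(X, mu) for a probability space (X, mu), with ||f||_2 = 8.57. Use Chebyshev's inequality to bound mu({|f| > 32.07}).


Chebyshev/Markov inequality: mu(|f| > eps) <= (||f||_p / eps)^p
Step 1: ||f||_2 / eps = 8.57 / 32.07 = 0.267228
Step 2: Raise to power p = 2:
  (0.267228)^2 = 0.071411
Step 3: Therefore mu(|f| > 32.07) <= 0.071411


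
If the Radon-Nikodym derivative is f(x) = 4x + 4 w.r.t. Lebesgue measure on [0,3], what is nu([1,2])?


nu(A) = integral_A (dnu/dmu) dmu = integral_1^2 (4x + 4) dx
Step 1: Antiderivative F(x) = (4/2)x^2 + 4x
Step 2: F(2) = (4/2)*2^2 + 4*2 = 8 + 8 = 16
Step 3: F(1) = (4/2)*1^2 + 4*1 = 2 + 4 = 6
Step 4: nu([1,2]) = F(2) - F(1) = 16 - 6 = 10


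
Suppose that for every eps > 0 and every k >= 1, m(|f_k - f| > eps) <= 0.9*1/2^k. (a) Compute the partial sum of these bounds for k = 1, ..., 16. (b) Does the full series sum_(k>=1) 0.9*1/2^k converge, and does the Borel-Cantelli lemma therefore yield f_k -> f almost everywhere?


Step 1: List the terms 0.9*1/2^k for k = 1 to 16:
  k=1: 0.45
  k=2: 0.225
  k=3: 0.1125
  k=4: 0.05625
  k=5: 0.028125
  k=6: 0.014063
  k=7: 0.007031
  k=8: 0.003516
  k=9: 0.001758
  k=10: 8.789063e-04
  k=11: 4.394531e-04
  k=12: 2.197266e-04
  k=13: 1.098633e-04
  k=14: 5.493164e-05
  k=15: 2.746582e-05
  k=16: 1.373291e-05
Step 2: Partial sum = 0.45 + 0.225 + 0.1125 + 0.05625 + 0.028125 + 0.014063 + 0.007031 + 0.003516 + 0.001758 + 8.789063e-04 + 4.394531e-04 + 2.197266e-04 + 1.098633e-04 + 5.493164e-05 + 2.746582e-05 + 1.373291e-05
     = 0.899986
Step 3: The full series sum_(k>=1) 0.9*1/2^k converges (geometric series with ratio 1/2 < 1; a constant multiple of a convergent series converges).
Step 4: Fix eps > 0. Since sum_k m(|f_k - f| > eps) < infinity, the Borel-Cantelli lemma gives
        m(limsup_k {|f_k - f| > eps}) = 0, i.e. for a.e. x, |f_k(x) - f(x)| <= eps for all large k.
        Applying this with eps = 1/j for j = 1, 2, ... and intersecting the countably many full-measure sets,
        for a.e. x we get limsup_k |f_k(x) - f(x)| <= 1/j for every j, hence f_k -> f almost everywhere.
Conclusion: series converges; Borel-Cantelli yields f_k -> f a.e.


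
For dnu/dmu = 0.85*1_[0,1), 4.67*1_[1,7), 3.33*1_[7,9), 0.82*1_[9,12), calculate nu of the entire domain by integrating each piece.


Integrate each piece of the Radon-Nikodym derivative:
Step 1: integral_0^1 0.85 dx = 0.85*(1-0) = 0.85*1 = 0.85
Step 2: integral_1^7 4.67 dx = 4.67*(7-1) = 4.67*6 = 28.02
Step 3: integral_7^9 3.33 dx = 3.33*(9-7) = 3.33*2 = 6.66
Step 4: integral_9^12 0.82 dx = 0.82*(12-9) = 0.82*3 = 2.46
Total: 0.85 + 28.02 + 6.66 + 2.46 = 37.99


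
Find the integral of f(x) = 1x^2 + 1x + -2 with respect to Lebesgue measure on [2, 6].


The Lebesgue integral of a Riemann-integrable function agrees with the Riemann integral.
Antiderivative F(x) = (1/3)x^3 + (1/2)x^2 + -2x
F(6) = (1/3)*6^3 + (1/2)*6^2 + -2*6
     = (1/3)*216 + (1/2)*36 + -2*6
     = 72 + 18 + -12
     = 78
F(2) = 0.666667
Integral = F(6) - F(2) = 78 - 0.666667 = 77.333333


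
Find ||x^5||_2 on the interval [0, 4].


Step 1: ||f||_2 = (integral_0^4 |x^5|^2 dx)^(1/2)
     = (integral_0^4 x^10 dx)^(1/2)
Step 2: integral_0^4 x^10 dx = [x^11/(11)] from 0 to 4 = 4^11/11
     = 4194304/11 = 381300.363636
Step 3: ||f||_2 = (381300.363636)^(1/2) = 617.495234


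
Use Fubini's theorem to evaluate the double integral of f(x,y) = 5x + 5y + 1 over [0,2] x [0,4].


By Fubini, integrate in x first, then y.
Step 1: Fix y, integrate over x in [0,2]:
  integral(5x + 5y + 1, x=0..2)
  = 5*(2^2 - 0^2)/2 + (5y + 1)*(2 - 0)
  = 10 + (5y + 1)*2
  = 10 + 10y + 2
  = 12 + 10y
Step 2: Integrate over y in [0,4]:
  integral(12 + 10y, y=0..4)
  = 12*4 + 10*(4^2 - 0^2)/2
  = 48 + 80
  = 128


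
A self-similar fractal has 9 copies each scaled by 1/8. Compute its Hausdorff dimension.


For a self-similar set with N copies scaled by 1/r:
dim_H = log(N)/log(r) = log(9)/log(8)
= 2.197225/2.079442
= 1.056642


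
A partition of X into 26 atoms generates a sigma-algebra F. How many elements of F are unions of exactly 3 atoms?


Each element of F is a union of some subset of the 26 atoms.
Elements that are unions of exactly 3 atoms correspond to 3-element subsets of the 26 atoms.
Count = C(26, 3) = 26! / (3! * 23!) = 2600.


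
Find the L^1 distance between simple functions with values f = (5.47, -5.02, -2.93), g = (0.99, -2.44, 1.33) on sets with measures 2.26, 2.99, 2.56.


Step 1: Compute differences f_i - g_i:
  5.47 - 0.99 = 4.48
  -5.02 - -2.44 = -2.58
  -2.93 - 1.33 = -4.26
Step 2: Compute |diff|^1 * measure for each set:
  |4.48|^1 * 2.26 = 4.48 * 2.26 = 10.1248
  |-2.58|^1 * 2.99 = 2.58 * 2.99 = 7.7142
  |-4.26|^1 * 2.56 = 4.26 * 2.56 = 10.9056
Step 3: Sum = 28.7446
Step 4: ||f-g||_1 = (28.7446)^(1/1) = 28.7446


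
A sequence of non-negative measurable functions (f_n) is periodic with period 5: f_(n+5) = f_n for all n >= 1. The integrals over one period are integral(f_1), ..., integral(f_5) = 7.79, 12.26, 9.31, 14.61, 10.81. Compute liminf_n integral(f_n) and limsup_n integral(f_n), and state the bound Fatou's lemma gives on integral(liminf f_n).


The sequence (integral(f_n)) is periodic with period 5, repeating the values 7.79, 12.26, 9.31, 14.61, 10.81 indefinitely.
Step 1: For a periodic sequence, every tail (a_m, a_(m+1), ...) contains all 5 period values infinitely often.
Step 2: Hence inf of every tail = min of the period values = min(7.79, 12.26, 9.31, 14.61, 10.81) = 7.79.
        liminf_n integral(f_n) = sup over m of (inf of tail from m) = 7.79.
Step 3: Similarly sup of every tail = max of the period values = 14.61.
        limsup_n integral(f_n) = 14.61.
Step 4: Fatou's lemma: integral(liminf_n f_n) <= liminf_n integral(f_n) = 7.79.
        So the integral of the pointwise liminf is at most 7.79.


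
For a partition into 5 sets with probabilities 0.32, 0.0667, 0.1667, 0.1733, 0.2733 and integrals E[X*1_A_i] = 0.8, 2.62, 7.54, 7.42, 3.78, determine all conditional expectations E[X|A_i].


For each cell A_i: E[X|A_i] = E[X*1_A_i] / P(A_i)
Step 1: E[X|A_1] = 0.8 / 0.32 = 2.5
Step 2: E[X|A_2] = 2.62 / 0.0667 = 39.28036
Step 3: E[X|A_3] = 7.54 / 0.1667 = 45.230954
Step 4: E[X|A_4] = 7.42 / 0.1733 = 42.815926
Step 5: E[X|A_5] = 3.78 / 0.2733 = 13.830955
Verification: E[X] = sum E[X*1_A_i] = 0.8 + 2.62 + 7.54 + 7.42 + 3.78 = 22.16


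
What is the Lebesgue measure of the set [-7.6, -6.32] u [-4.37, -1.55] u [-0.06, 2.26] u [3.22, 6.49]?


For pairwise disjoint intervals, m(union) = sum of lengths.
= (-6.32 - -7.6) + (-1.55 - -4.37) + (2.26 - -0.06) + (6.49 - 3.22)
= 1.28 + 2.82 + 2.32 + 3.27
= 9.69


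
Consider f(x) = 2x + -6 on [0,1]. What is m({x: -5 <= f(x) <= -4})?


f^(-1)([-5, -4]) = {x : -5 <= 2x + -6 <= -4}
Solving: (-5 - -6)/2 <= x <= (-4 - -6)/2
= [0.5, 1]
Intersecting with [0,1]: [0.5, 1]
Measure = 1 - 0.5 = 0.5


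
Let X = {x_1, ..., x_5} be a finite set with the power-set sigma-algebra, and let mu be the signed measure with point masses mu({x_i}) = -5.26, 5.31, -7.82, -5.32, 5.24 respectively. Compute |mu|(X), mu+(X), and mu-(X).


Step 1: Every measurable set is a union of atoms (the cells / points), so a Hahn decomposition is
  obtained by grouping atoms by sign: P = union of atoms with mu > 0, N = union of the remaining atoms.
  Atoms in P (indices): 2, 5;  atoms in N (indices): 1, 3, 4
  Positive values: 5.31, 5.24
  Negative values: -5.26, -7.82, -5.32
Step 2: mu+(X) = mu(P) = sum of positive atom values = 10.55
Step 3: mu-(X) = -mu(N) = sum of |negative atom values| = 18.4
Step 4: |mu|(X) = mu+(X) + mu-(X) = 10.55 + 18.4 = 28.95


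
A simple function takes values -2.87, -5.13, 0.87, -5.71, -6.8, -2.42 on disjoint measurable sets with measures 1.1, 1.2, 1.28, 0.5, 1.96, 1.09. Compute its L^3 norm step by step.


Step 1: Compute |f_i|^3 for each value:
  |-2.87|^3 = 23.639903
  |-5.13|^3 = 135.005697
  |0.87|^3 = 0.658503
  |-5.71|^3 = 186.169411
  |-6.8|^3 = 314.432
  |-2.42|^3 = 14.172488
Step 2: Multiply by measures and sum:
  23.639903 * 1.1 = 26.003893
  135.005697 * 1.2 = 162.006836
  0.658503 * 1.28 = 0.842884
  186.169411 * 0.5 = 93.084705
  314.432 * 1.96 = 616.28672
  14.172488 * 1.09 = 15.448012
Sum = 26.003893 + 162.006836 + 0.842884 + 93.084705 + 616.28672 + 15.448012 = 913.673051
Step 3: Take the p-th root:
||f||_3 = (913.673051)^(1/3) = 9.703542


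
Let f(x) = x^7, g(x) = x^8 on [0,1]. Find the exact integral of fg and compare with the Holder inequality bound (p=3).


Step 1: Exact integral of f*g = integral(x^15, 0, 1) = 1/16
     = 0.0625
Step 2: Holder bound with p=3, q=1.5:
  ||f||_p = (integral x^21 dx)^(1/3) = (1/22)^(1/3) = 0.356883
  ||g||_q = (integral x^12 dx)^(1/1.5) = (1/13)^(1/1.5) = 0.180872
Step 3: Holder bound = ||f||_p * ||g||_q = 0.356883 * 0.180872 = 0.06455
Verification: 0.0625 <= 0.06455 (Holder holds)


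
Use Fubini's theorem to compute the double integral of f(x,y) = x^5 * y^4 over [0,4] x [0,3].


By Fubini's theorem, the double integral factors as a product of single integrals:
Step 1: integral_0^4 x^5 dx = [x^6/6] from 0 to 4
     = 4^6/6 = 682.666667
Step 2: integral_0^3 y^4 dy = [y^5/5] from 0 to 3
     = 3^5/5 = 48.6
Step 3: Double integral = 682.666667 * 48.6 = 33177.6


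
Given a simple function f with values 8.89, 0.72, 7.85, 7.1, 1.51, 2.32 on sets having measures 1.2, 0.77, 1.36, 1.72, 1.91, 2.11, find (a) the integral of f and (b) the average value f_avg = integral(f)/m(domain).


Step 1: Integral = sum(value_i * measure_i)
= 8.89*1.2 + 0.72*0.77 + 7.85*1.36 + 7.1*1.72 + 1.51*1.91 + 2.32*2.11
= 10.668 + 0.5544 + 10.676 + 12.212 + 2.8841 + 4.8952
= 41.8897
Step 2: Total measure of domain = 1.2 + 0.77 + 1.36 + 1.72 + 1.91 + 2.11 = 9.07
Step 3: Average value = 41.8897 / 9.07 = 4.61849


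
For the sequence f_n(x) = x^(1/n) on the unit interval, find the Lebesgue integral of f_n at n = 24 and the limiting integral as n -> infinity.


At n = 24: f_24(x) = x^(1/24).
Step 1: integral(x^(1/24), 0, 1) = [x^(1/24+1) / (1/24+1)] from 0 to 1
     = 1 / (1/24 + 1) = 1 / ((24+1)/24) = 24/(24+1)
     = 24/25 = 0.96
Step 2: As n -> infinity, f_n(x) = x^(1/n) -> 1 for x in (0,1], and f_n is increasing in n.
By MCT, lim_n integral(f_n) = integral(lim_n f_n) = integral(1, 0, 1) = 1.
Step 3: Verify convergence: 24/25 = 0.96 -> 1


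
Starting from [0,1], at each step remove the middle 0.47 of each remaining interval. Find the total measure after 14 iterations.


Step 1: At each step, fraction remaining = 1 - 0.47 = 0.53
Step 2: After 14 steps, measure = (0.53)^14
Result = 1.379946e-04


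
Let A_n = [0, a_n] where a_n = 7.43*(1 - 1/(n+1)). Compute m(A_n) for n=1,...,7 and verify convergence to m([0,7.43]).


By continuity of measure from below: if A_n increases to A, then m(A_n) -> m(A).
Here A = [0, 7.43], so m(A) = 7.43
Step 1: a_1 = 7.43*(1 - 1/2) = 3.715, m(A_1) = 3.715
Step 2: a_2 = 7.43*(1 - 1/3) = 4.9533, m(A_2) = 4.9533
Step 3: a_3 = 7.43*(1 - 1/4) = 5.5725, m(A_3) = 5.5725
Step 4: a_4 = 7.43*(1 - 1/5) = 5.944, m(A_4) = 5.944
Step 5: a_5 = 7.43*(1 - 1/6) = 6.1917, m(A_5) = 6.1917
Step 6: a_6 = 7.43*(1 - 1/7) = 6.3686, m(A_6) = 6.3686
Step 7: a_7 = 7.43*(1 - 1/8) = 6.5012, m(A_7) = 6.5012
Limit: m(A_n) -> m([0,7.43]) = 7.43


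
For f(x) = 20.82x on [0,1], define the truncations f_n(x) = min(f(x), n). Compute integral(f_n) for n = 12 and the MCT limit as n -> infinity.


f(x) = 20.82x on [0,1]; f_n(x) = min(20.82x, n). At n = 12:
Step 1: f(x) reaches 12 at x = 12/20.82 = 0.576369
Step 2: integral(f_12) = integral(20.82x, 0, 0.576369) + integral(12, 0.576369, 1)
       = 20.82*0.576369^2/2 + 12*(1 - 0.576369)
       = 3.458213 + 5.083573
       = 8.541787
Step 3: As n -> infinity, f_n increases to f, so by MCT integral(f_n) -> integral(f) = 20.82/2 = 10.41.
Convergence: integral(f_12) = 8.541787 -> 10.41 as n -> infinity


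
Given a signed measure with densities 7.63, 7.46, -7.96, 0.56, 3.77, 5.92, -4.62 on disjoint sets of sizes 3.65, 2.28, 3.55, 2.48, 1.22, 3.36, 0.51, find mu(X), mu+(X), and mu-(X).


Step 1: Compute signed measure on each set:
  Set 1: 7.63 * 3.65 = 27.8495
  Set 2: 7.46 * 2.28 = 17.0088
  Set 3: -7.96 * 3.55 = -28.258
  Set 4: 0.56 * 2.48 = 1.3888
  Set 5: 3.77 * 1.22 = 4.5994
  Set 6: 5.92 * 3.36 = 19.8912
  Set 7: -4.62 * 0.51 = -2.3562
Step 2: Total signed measure = (27.8495) + (17.0088) + (-28.258) + (1.3888) + (4.5994) + (19.8912) + (-2.3562)
     = 40.1235
Step 3: Positive part mu+(X) = sum of positive contributions = 70.7377
Step 4: Negative part mu-(X) = |sum of negative contributions| = 30.6142


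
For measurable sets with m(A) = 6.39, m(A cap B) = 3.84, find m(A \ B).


m(A \ B) = m(A) - m(A n B)
= 6.39 - 3.84
= 2.55


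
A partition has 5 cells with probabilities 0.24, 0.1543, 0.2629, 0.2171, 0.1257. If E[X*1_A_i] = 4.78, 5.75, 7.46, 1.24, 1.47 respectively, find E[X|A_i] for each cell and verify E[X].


For each cell A_i: E[X|A_i] = E[X*1_A_i] / P(A_i)
Step 1: E[X|A_1] = 4.78 / 0.24 = 19.916667
Step 2: E[X|A_2] = 5.75 / 0.1543 = 37.265068
Step 3: E[X|A_3] = 7.46 / 0.2629 = 28.375808
Step 4: E[X|A_4] = 1.24 / 0.2171 = 5.711654
Step 5: E[X|A_5] = 1.47 / 0.1257 = 11.694511
Verification: E[X] = sum E[X*1_A_i] = 4.78 + 5.75 + 7.46 + 1.24 + 1.47 = 20.7


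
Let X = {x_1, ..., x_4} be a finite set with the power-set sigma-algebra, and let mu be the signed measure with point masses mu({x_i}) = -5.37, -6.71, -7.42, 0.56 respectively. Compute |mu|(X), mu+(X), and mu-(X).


Step 1: Every measurable set is a union of atoms (the cells / points), so a Hahn decomposition is
  obtained by grouping atoms by sign: P = union of atoms with mu > 0, N = union of the remaining atoms.
  Atoms in P (indices): 4;  atoms in N (indices): 1, 2, 3
  Positive values: 0.56
  Negative values: -5.37, -6.71, -7.42
Step 2: mu+(X) = mu(P) = sum of positive atom values = 0.56
Step 3: mu-(X) = -mu(N) = sum of |negative atom values| = 19.5
Step 4: |mu|(X) = mu+(X) + mu-(X) = 0.56 + 19.5 = 20.06


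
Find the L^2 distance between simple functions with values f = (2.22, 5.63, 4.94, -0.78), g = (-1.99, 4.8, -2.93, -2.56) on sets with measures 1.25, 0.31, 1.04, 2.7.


Step 1: Compute differences f_i - g_i:
  2.22 - -1.99 = 4.21
  5.63 - 4.8 = 0.83
  4.94 - -2.93 = 7.87
  -0.78 - -2.56 = 1.78
Step 2: Compute |diff|^2 * measure for each set:
  |4.21|^2 * 1.25 = 17.7241 * 1.25 = 22.155125
  |0.83|^2 * 0.31 = 0.6889 * 0.31 = 0.213559
  |7.87|^2 * 1.04 = 61.9369 * 1.04 = 64.414376
  |1.78|^2 * 2.7 = 3.1684 * 2.7 = 8.55468
Step 3: Sum = 95.33774
Step 4: ||f-g||_2 = (95.33774)^(1/2) = 9.764105


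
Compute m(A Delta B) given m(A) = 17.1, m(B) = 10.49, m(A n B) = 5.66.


m(A Delta B) = m(A) + m(B) - 2*m(A n B)
= 17.1 + 10.49 - 2*5.66
= 17.1 + 10.49 - 11.32
= 16.27


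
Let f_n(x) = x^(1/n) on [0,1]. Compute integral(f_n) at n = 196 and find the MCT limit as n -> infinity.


At n = 196: f_196(x) = x^(1/196).
Step 1: integral(x^(1/196), 0, 1) = [x^(1/196+1) / (1/196+1)] from 0 to 1
     = 1 / (1/196 + 1) = 1 / ((196+1)/196) = 196/(196+1)
     = 196/197 = 0.994924
Step 2: As n -> infinity, f_n(x) = x^(1/n) -> 1 for x in (0,1], and f_n is increasing in n.
By MCT, lim_n integral(f_n) = integral(lim_n f_n) = integral(1, 0, 1) = 1.
Step 3: Verify convergence: 196/197 = 0.994924 -> 1


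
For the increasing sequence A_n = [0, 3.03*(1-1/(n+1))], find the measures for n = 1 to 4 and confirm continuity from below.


By continuity of measure from below: if A_n increases to A, then m(A_n) -> m(A).
Here A = [0, 3.03], so m(A) = 3.03
Step 1: a_1 = 3.03*(1 - 1/2) = 1.515, m(A_1) = 1.515
Step 2: a_2 = 3.03*(1 - 1/3) = 2.02, m(A_2) = 2.02
Step 3: a_3 = 3.03*(1 - 1/4) = 2.2725, m(A_3) = 2.2725
Step 4: a_4 = 3.03*(1 - 1/5) = 2.424, m(A_4) = 2.424
Limit: m(A_n) -> m([0,3.03]) = 3.03


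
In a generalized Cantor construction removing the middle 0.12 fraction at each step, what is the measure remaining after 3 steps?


Step 1: At each step, fraction remaining = 1 - 0.12 = 0.88
Step 2: After 3 steps, measure = (0.88)^3
Step 3: Computing the power step by step:
  After step 1: 0.88
  After step 2: 0.7744
  After step 3: 0.681472
Result = 0.681472


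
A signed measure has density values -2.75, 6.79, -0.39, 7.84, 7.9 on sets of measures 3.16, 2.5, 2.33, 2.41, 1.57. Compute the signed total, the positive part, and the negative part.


Step 1: Compute signed measure on each set:
  Set 1: -2.75 * 3.16 = -8.69
  Set 2: 6.79 * 2.5 = 16.975
  Set 3: -0.39 * 2.33 = -0.9087
  Set 4: 7.84 * 2.41 = 18.8944
  Set 5: 7.9 * 1.57 = 12.403
Step 2: Total signed measure = (-8.69) + (16.975) + (-0.9087) + (18.8944) + (12.403)
     = 38.6737
Step 3: Positive part mu+(X) = sum of positive contributions = 48.2724
Step 4: Negative part mu-(X) = |sum of negative contributions| = 9.5987


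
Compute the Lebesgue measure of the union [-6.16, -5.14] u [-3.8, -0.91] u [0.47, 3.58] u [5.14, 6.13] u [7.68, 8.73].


For pairwise disjoint intervals, m(union) = sum of lengths.
= (-5.14 - -6.16) + (-0.91 - -3.8) + (3.58 - 0.47) + (6.13 - 5.14) + (8.73 - 7.68)
= 1.02 + 2.89 + 3.11 + 0.99 + 1.05
= 9.06


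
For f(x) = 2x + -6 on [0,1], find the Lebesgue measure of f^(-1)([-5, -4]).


f^(-1)([-5, -4]) = {x : -5 <= 2x + -6 <= -4}
Solving: (-5 - -6)/2 <= x <= (-4 - -6)/2
= [0.5, 1]
Intersecting with [0,1]: [0.5, 1]
Measure = 1 - 0.5 = 0.5


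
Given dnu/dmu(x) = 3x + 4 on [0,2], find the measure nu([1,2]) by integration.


nu(A) = integral_A (dnu/dmu) dmu = integral_1^2 (3x + 4) dx
Step 1: Antiderivative F(x) = (3/2)x^2 + 4x
Step 2: F(2) = (3/2)*2^2 + 4*2 = 6 + 8 = 14
Step 3: F(1) = (3/2)*1^2 + 4*1 = 1.5 + 4 = 5.5
Step 4: nu([1,2]) = F(2) - F(1) = 14 - 5.5 = 8.5


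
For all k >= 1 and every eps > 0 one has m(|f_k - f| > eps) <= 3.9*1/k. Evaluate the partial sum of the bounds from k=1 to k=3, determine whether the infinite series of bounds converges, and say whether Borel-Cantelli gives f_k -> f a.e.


Step 1: List the terms 3.9*1/k for k = 1 to 3:
  k=1: 3.9
  k=2: 1.95
  k=3: 1.3
Step 2: Partial sum = 3.9 + 1.95 + 1.3
     = 7.15
Step 3: The full series sum_(k>=1) 3.9*1/k diverges (harmonic series, p = 1; a nonzero constant multiple of a divergent series diverges).
Step 4: The (first) Borel-Cantelli lemma requires a summable sequence of measures, so it does not apply here;
        from this bound alone no conclusion about a.e. convergence can be drawn (convergence in measure still
        gives an a.e.-convergent subsequence, but not a.e. convergence of the whole sequence).
Conclusion: series diverges; Borel-Cantelli is inconclusive about a.e. convergence of f_k.


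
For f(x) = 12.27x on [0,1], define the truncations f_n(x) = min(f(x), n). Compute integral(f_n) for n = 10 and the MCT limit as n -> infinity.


f(x) = 12.27x on [0,1]; f_n(x) = min(12.27x, n). At n = 10:
Step 1: f(x) reaches 10 at x = 10/12.27 = 0.814996
Step 2: integral(f_10) = integral(12.27x, 0, 0.814996) + integral(10, 0.814996, 1)
       = 12.27*0.814996^2/2 + 10*(1 - 0.814996)
       = 4.07498 + 1.850041
       = 5.92502
Step 3: As n -> infinity, f_n increases to f, so by MCT integral(f_n) -> integral(f) = 12.27/2 = 6.135.
Convergence: integral(f_10) = 5.92502 -> 6.135 as n -> infinity


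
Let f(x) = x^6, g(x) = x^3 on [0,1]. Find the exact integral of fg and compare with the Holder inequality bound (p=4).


Step 1: Exact integral of f*g = integral(x^9, 0, 1) = 1/10
     = 0.1
Step 2: Holder bound with p=4, q=1.333333:
  ||f||_p = (integral x^24 dx)^(1/4) = (1/25)^(1/4) = 0.447214
  ||g||_q = (integral x^4 dx)^(1/1.333333) = (1/5)^(1/1.333333) = 0.29907
Step 3: Holder bound = ||f||_p * ||g||_q = 0.447214 * 0.29907 = 0.133748
Verification: 0.1 <= 0.133748 (Holder holds)


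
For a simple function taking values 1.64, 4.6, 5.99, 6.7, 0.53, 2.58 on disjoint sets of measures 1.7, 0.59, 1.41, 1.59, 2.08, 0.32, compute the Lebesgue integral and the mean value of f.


Step 1: Integral = sum(value_i * measure_i)
= 1.64*1.7 + 4.6*0.59 + 5.99*1.41 + 6.7*1.59 + 0.53*2.08 + 2.58*0.32
= 2.788 + 2.714 + 8.4459 + 10.653 + 1.1024 + 0.8256
= 26.5289
Step 2: Total measure of domain = 1.7 + 0.59 + 1.41 + 1.59 + 2.08 + 0.32 = 7.69
Step 3: Average value = 26.5289 / 7.69 = 3.449792


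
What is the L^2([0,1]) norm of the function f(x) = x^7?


Step 1: ||f||_2 = (integral_0^1 |x^7|^2 dx)^(1/2)
     = (integral_0^1 x^14 dx)^(1/2)
Step 2: integral_0^1 x^14 dx = [x^15/(15)] from 0 to 1 = 1^15/15
     = 1/15 = 0.066667
Step 3: ||f||_2 = (0.066667)^(1/2) = 0.258199


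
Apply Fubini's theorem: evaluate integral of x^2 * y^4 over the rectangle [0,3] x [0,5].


By Fubini's theorem, the double integral factors as a product of single integrals:
Step 1: integral_0^3 x^2 dx = [x^3/3] from 0 to 3
     = 3^3/3 = 9
Step 2: integral_0^5 y^4 dy = [y^5/5] from 0 to 5
     = 5^5/5 = 625
Step 3: Double integral = 9 * 625 = 5625


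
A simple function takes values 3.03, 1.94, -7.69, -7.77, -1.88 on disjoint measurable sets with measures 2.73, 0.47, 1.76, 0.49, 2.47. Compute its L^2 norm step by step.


Step 1: Compute |f_i|^2 for each value:
  |3.03|^2 = 9.1809
  |1.94|^2 = 3.7636
  |-7.69|^2 = 59.1361
  |-7.77|^2 = 60.3729
  |-1.88|^2 = 3.5344
Step 2: Multiply by measures and sum:
  9.1809 * 2.73 = 25.063857
  3.7636 * 0.47 = 1.768892
  59.1361 * 1.76 = 104.079536
  60.3729 * 0.49 = 29.582721
  3.5344 * 2.47 = 8.729968
Sum = 25.063857 + 1.768892 + 104.079536 + 29.582721 + 8.729968 = 169.224974
Step 3: Take the p-th root:
||f||_2 = (169.224974)^(1/2) = 13.00865


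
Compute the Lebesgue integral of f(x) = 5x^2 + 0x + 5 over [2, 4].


The Lebesgue integral of a Riemann-integrable function agrees with the Riemann integral.
Antiderivative F(x) = (5/3)x^3 + (0/2)x^2 + 5x
F(4) = (5/3)*4^3 + (0/2)*4^2 + 5*4
     = (5/3)*64 + (0/2)*16 + 5*4
     = 106.666667 + 0.0 + 20
     = 126.666667
F(2) = 23.333333
Integral = F(4) - F(2) = 126.666667 - 23.333333 = 103.333333


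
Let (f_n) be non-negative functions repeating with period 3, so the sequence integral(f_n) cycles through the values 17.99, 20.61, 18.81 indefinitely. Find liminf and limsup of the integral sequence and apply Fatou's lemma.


The sequence (integral(f_n)) is periodic with period 3, repeating the values 17.99, 20.61, 18.81 indefinitely.
Step 1: For a periodic sequence, every tail (a_m, a_(m+1), ...) contains all 3 period values infinitely often.
Step 2: Hence inf of every tail = min of the period values = min(17.99, 20.61, 18.81) = 17.99.
        liminf_n integral(f_n) = sup over m of (inf of tail from m) = 17.99.
Step 3: Similarly sup of every tail = max of the period values = 20.61.
        limsup_n integral(f_n) = 20.61.
Step 4: Fatou's lemma: integral(liminf_n f_n) <= liminf_n integral(f_n) = 17.99.
        So the integral of the pointwise liminf is at most 17.99.


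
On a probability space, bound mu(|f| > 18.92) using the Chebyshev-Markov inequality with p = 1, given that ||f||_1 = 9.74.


Chebyshev/Markov inequality: mu(|f| > eps) <= (||f||_p / eps)^p
Step 1: ||f||_1 / eps = 9.74 / 18.92 = 0.514799
Step 2: Raise to power p = 1:
  (0.514799)^1 = 0.514799
Step 3: Therefore mu(|f| > 18.92) <= 0.514799


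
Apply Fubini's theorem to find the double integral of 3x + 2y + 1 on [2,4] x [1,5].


By Fubini, integrate in x first, then y.
Step 1: Fix y, integrate over x in [2,4]:
  integral(3x + 2y + 1, x=2..4)
  = 3*(4^2 - 2^2)/2 + (2y + 1)*(4 - 2)
  = 18 + (2y + 1)*2
  = 18 + 4y + 2
  = 20 + 4y
Step 2: Integrate over y in [1,5]:
  integral(20 + 4y, y=1..5)
  = 20*4 + 4*(5^2 - 1^2)/2
  = 80 + 48
  = 128


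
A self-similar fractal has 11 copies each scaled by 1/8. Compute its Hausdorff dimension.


For a self-similar set with N copies scaled by 1/r:
dim_H = log(N)/log(r) = log(11)/log(8)
= 2.397895/2.079442
= 1.153144


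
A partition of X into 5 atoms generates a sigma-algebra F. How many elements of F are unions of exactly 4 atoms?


Each element of F is a union of some subset of the 5 atoms.
Elements that are unions of exactly 4 atoms correspond to 4-element subsets of the 5 atoms.
Count = C(5, 4) = 5! / (4! * 1!) = 5.


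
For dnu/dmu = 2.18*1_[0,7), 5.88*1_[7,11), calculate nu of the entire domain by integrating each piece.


Integrate each piece of the Radon-Nikodym derivative:
Step 1: integral_0^7 2.18 dx = 2.18*(7-0) = 2.18*7 = 15.26
Step 2: integral_7^11 5.88 dx = 5.88*(11-7) = 5.88*4 = 23.52
Total: 15.26 + 23.52 = 38.78


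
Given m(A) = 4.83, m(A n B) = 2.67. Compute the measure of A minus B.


m(A \ B) = m(A) - m(A n B)
= 4.83 - 2.67
= 2.16


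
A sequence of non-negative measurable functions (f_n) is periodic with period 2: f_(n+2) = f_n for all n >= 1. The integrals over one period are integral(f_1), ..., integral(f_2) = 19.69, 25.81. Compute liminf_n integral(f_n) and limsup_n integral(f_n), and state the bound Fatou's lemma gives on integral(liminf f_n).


The sequence (integral(f_n)) is periodic with period 2, repeating the values 19.69, 25.81 indefinitely.
Step 1: For a periodic sequence, every tail (a_m, a_(m+1), ...) contains all 2 period values infinitely often.
Step 2: Hence inf of every tail = min of the period values = min(19.69, 25.81) = 19.69.
        liminf_n integral(f_n) = sup over m of (inf of tail from m) = 19.69.
Step 3: Similarly sup of every tail = max of the period values = 25.81.
        limsup_n integral(f_n) = 25.81.
Step 4: Fatou's lemma: integral(liminf_n f_n) <= liminf_n integral(f_n) = 19.69.
        So the integral of the pointwise liminf is at most 19.69.


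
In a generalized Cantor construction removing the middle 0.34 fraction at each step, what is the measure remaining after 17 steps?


Step 1: At each step, fraction remaining = 1 - 0.34 = 0.66
Step 2: After 17 steps, measure = (0.66)^17
Result = 8.555530e-04


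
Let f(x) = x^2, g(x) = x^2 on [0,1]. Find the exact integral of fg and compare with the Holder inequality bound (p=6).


Step 1: Exact integral of f*g = integral(x^4, 0, 1) = 1/5
     = 0.2
Step 2: Holder bound with p=6, q=1.2:
  ||f||_p = (integral x^12 dx)^(1/6) = (1/13)^(1/6) = 0.652143
  ||g||_q = (integral x^2.4 dx)^(1/1.2) = (1/3.4)^(1/1.2) = 0.360662
Step 3: Holder bound = ||f||_p * ||g||_q = 0.652143 * 0.360662 = 0.235203
Verification: 0.2 <= 0.235203 (Holder holds)


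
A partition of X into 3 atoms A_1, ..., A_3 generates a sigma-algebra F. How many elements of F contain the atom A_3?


Each element of F is a union of some subset S of the 3 atoms.
The element contains A_3 iff A_3 is in S.
So we count subsets S of {A_1,...,A_3} with A_3 in S: choose freely among the other 2 atoms.
Count = 2^(3-1) = 2^2 = 4.


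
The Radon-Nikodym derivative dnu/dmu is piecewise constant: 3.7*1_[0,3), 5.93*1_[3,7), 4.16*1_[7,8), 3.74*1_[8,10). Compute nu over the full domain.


Integrate each piece of the Radon-Nikodym derivative:
Step 1: integral_0^3 3.7 dx = 3.7*(3-0) = 3.7*3 = 11.1
Step 2: integral_3^7 5.93 dx = 5.93*(7-3) = 5.93*4 = 23.72
Step 3: integral_7^8 4.16 dx = 4.16*(8-7) = 4.16*1 = 4.16
Step 4: integral_8^10 3.74 dx = 3.74*(10-8) = 3.74*2 = 7.48
Total: 11.1 + 23.72 + 4.16 + 7.48 = 46.46


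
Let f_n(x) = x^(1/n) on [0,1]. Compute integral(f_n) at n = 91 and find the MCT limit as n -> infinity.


At n = 91: f_91(x) = x^(1/91).
Step 1: integral(x^(1/91), 0, 1) = [x^(1/91+1) / (1/91+1)] from 0 to 1
     = 1 / (1/91 + 1) = 1 / ((91+1)/91) = 91/(91+1)
     = 91/92 = 0.98913
Step 2: As n -> infinity, f_n(x) = x^(1/n) -> 1 for x in (0,1], and f_n is increasing in n.
By MCT, lim_n integral(f_n) = integral(lim_n f_n) = integral(1, 0, 1) = 1.
Step 3: Verify convergence: 91/92 = 0.98913 -> 1


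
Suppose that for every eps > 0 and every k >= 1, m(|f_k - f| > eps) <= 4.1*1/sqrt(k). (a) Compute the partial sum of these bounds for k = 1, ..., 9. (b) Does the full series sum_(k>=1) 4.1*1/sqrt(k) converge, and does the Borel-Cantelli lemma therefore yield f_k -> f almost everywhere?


Step 1: List the terms 4.1*1/sqrt(k) for k = 1 to 9:
  k=1: 4.1
  k=2: 2.899138
  k=3: 2.367136
  k=4: 2.05
  k=5: 1.833576
  k=6: 1.673818
  k=7: 1.549654
  k=8: 1.449569
  k=9: 1.366667
Step 2: Partial sum = 4.1 + 2.899138 + 2.367136 + 2.05 + 1.833576 + 1.673818 + 1.549654 + 1.449569 + 1.366667
     = 19.289558
Step 3: The full series sum_(k>=1) 4.1*1/sqrt(k) diverges (p-series with p = 1/2 <= 1; a nonzero constant multiple of a divergent series diverges).
Step 4: The (first) Borel-Cantelli lemma requires a summable sequence of measures, so it does not apply here;
        from this bound alone no conclusion about a.e. convergence can be drawn (convergence in measure still
        gives an a.e.-convergent subsequence, but not a.e. convergence of the whole sequence).
Conclusion: series diverges; Borel-Cantelli is inconclusive about a.e. convergence of f_k.
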